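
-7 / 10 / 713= -7 / 7130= -0.00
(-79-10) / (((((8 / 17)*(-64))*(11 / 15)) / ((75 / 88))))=1702125 / 495616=3.43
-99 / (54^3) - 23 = -23.00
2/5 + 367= 1837/5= 367.40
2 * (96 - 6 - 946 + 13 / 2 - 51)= -1801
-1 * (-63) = 63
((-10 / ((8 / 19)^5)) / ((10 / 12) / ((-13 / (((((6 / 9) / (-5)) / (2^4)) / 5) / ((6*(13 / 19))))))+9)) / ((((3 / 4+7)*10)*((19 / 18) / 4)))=-26759462535 / 6518173088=-4.11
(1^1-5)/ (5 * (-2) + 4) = 2/ 3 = 0.67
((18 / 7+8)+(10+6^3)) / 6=276 / 7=39.43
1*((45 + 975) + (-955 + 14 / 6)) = 202 / 3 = 67.33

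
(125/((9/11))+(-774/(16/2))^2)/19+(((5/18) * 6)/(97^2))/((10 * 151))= 1946327590495/3887196624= 500.70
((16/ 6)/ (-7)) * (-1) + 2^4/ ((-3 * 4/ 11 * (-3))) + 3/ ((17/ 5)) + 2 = 8731/ 1071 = 8.15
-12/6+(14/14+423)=422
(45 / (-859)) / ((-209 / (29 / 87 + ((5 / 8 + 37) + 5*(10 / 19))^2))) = 1685243805 / 4147884224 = 0.41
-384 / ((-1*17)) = 384 / 17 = 22.59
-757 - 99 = -856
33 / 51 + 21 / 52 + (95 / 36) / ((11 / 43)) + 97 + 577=14995135 / 21879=685.37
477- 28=449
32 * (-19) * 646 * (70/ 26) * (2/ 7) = -3927680/ 13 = -302129.23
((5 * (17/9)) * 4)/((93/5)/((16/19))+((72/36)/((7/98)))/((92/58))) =625600/658089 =0.95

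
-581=-581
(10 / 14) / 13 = 5 / 91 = 0.05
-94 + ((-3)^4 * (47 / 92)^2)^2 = 25281493217 / 71639296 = 352.90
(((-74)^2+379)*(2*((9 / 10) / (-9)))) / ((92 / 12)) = -3513 / 23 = -152.74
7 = 7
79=79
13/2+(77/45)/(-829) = 484811/74610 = 6.50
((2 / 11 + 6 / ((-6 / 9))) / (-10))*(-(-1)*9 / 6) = 291 / 220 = 1.32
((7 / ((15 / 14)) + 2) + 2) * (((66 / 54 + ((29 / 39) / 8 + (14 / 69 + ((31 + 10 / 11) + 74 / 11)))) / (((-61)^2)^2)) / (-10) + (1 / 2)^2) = 647563417114391 / 245910443664600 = 2.63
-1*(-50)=50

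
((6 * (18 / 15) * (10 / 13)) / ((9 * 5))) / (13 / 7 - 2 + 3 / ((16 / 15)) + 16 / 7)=896 / 36075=0.02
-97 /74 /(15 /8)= -388 /555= -0.70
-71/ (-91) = 71/ 91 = 0.78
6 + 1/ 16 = 97/ 16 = 6.06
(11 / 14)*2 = 1.57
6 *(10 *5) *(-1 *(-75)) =22500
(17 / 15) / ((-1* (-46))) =17 / 690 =0.02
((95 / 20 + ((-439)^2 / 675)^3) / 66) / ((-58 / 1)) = -28631704384276069 / 4709157750000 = -6080.01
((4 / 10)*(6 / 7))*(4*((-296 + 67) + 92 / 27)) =-97456 / 315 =-309.38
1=1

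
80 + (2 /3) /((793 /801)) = 63974 /793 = 80.67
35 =35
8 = 8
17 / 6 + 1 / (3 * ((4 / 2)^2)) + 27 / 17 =4.50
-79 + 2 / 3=-235 / 3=-78.33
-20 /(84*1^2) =-5 /21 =-0.24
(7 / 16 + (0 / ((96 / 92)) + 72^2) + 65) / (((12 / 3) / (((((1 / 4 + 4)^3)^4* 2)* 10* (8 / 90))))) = 16311674775721618717 / 201326592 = 81020965058.22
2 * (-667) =-1334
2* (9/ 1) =18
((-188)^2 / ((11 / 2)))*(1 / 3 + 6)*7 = 9401504 / 33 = 284894.06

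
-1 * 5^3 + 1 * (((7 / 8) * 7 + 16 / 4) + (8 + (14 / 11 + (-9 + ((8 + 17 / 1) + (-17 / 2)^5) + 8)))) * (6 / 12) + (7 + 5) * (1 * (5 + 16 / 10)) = -78176971 / 3520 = -22209.37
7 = 7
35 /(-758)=-35 /758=-0.05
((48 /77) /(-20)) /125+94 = 4523738 /48125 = 94.00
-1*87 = -87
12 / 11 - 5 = -43 / 11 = -3.91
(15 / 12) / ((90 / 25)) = 25 / 72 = 0.35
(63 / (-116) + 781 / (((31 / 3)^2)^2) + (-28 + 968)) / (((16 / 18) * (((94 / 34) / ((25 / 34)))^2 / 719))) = 407065883876251875 / 7572694883968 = 53754.43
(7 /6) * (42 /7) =7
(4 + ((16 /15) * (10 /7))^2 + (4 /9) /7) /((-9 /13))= -36608 /3969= -9.22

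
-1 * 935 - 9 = -944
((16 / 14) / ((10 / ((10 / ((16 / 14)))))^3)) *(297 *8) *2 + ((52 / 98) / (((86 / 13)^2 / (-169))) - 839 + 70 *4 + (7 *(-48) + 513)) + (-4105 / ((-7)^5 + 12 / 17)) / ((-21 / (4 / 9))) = 3254.20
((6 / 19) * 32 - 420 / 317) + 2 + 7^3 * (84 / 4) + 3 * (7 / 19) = 43455256 / 6023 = 7214.89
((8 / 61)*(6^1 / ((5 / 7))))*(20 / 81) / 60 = 112 / 24705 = 0.00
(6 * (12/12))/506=0.01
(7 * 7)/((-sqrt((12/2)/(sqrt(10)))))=-49 * 2^(3/4) * sqrt(3) * 5^(1/4)/6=-35.57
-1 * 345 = -345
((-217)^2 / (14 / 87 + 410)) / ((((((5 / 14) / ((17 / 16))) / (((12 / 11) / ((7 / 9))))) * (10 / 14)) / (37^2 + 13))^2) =20193717024018186327 / 2698602500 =7483027613.00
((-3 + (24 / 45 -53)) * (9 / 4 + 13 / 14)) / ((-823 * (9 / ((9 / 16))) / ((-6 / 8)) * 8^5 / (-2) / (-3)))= -3471 / 1887764480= -0.00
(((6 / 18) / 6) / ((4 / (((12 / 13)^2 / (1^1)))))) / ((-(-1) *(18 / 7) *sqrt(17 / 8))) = 14 *sqrt(34) / 25857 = 0.00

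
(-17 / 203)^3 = -4913 / 8365427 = -0.00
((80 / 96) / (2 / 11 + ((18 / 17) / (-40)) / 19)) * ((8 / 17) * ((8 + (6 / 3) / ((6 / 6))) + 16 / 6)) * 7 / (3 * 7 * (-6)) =-1588400 / 1038501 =-1.53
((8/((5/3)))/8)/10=3/50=0.06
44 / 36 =1.22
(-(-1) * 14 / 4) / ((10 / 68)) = 119 / 5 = 23.80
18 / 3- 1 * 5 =1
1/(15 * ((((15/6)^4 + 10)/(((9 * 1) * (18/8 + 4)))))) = 12/157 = 0.08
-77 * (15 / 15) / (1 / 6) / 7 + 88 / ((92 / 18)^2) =-33132 / 529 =-62.63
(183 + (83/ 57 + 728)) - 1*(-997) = 108839/ 57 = 1909.46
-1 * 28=-28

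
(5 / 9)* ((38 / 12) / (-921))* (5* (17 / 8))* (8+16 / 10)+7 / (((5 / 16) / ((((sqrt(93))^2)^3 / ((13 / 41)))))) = 30616311169441 / 538785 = 56824728.17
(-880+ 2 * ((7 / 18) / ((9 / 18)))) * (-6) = 15812 / 3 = 5270.67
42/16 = 21/8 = 2.62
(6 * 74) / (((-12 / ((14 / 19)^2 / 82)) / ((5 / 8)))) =-9065 / 59204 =-0.15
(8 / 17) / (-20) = -2 / 85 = -0.02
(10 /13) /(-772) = -5 /5018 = -0.00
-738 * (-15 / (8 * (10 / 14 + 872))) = 945 / 596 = 1.59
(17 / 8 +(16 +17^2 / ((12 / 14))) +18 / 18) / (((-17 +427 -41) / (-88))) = -94061 / 1107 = -84.97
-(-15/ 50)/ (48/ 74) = 37/ 80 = 0.46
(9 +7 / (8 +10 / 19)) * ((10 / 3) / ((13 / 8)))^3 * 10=4072960000 / 4804839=847.68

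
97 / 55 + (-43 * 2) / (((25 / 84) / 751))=-59676979 / 275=-217007.20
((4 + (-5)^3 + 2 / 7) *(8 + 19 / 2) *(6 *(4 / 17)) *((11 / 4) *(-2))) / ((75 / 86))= 319748 / 17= 18808.71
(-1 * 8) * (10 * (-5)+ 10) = 320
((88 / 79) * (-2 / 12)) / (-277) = 44 / 65649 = 0.00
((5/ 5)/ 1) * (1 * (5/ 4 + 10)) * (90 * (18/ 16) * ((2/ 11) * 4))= 18225/ 22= 828.41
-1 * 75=-75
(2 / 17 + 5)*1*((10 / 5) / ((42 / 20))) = 4.87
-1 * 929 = -929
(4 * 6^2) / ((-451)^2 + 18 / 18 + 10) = 12 / 16951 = 0.00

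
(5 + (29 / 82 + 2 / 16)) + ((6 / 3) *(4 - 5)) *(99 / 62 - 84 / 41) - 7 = -6277 / 10168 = -0.62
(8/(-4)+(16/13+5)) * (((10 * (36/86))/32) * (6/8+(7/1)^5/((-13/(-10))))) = 1663989525/232544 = 7155.59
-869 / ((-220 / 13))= 1027 / 20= 51.35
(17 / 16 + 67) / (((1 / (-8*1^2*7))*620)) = -7623 / 1240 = -6.15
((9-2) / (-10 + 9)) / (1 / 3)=-21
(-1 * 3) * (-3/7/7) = 9/49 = 0.18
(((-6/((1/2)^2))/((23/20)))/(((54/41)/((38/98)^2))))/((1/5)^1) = -5920400/497007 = -11.91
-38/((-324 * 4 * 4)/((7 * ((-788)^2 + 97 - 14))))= 1019711/32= 31865.97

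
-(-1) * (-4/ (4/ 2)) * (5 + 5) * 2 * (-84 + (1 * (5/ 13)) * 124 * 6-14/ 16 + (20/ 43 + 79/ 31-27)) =-122891965/ 17329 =-7091.69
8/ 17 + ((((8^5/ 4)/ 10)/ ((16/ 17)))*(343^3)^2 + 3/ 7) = 843335861394646612247/ 595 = 1417371195621254810.50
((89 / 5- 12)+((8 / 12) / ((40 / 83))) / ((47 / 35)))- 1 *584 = -1627619 / 2820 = -577.17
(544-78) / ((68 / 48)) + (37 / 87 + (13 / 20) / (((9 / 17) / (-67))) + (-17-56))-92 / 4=13409089 / 88740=151.11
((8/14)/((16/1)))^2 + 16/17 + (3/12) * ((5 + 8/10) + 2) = 192753/66640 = 2.89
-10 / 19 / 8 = -5 / 76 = -0.07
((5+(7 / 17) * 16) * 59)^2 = 135094129 / 289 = 467453.73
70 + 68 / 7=558 / 7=79.71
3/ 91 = 0.03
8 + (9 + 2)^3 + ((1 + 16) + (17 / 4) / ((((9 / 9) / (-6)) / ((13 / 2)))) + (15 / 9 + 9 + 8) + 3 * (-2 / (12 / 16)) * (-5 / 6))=14587 / 12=1215.58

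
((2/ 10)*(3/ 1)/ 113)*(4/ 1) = 12/ 565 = 0.02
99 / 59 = 1.68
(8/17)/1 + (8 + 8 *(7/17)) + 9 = 353/17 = 20.76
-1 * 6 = -6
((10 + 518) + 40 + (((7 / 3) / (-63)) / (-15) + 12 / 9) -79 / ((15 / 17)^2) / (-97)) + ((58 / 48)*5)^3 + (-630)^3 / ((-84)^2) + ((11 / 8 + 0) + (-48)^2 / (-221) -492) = -781187221162897 / 22225881600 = -35147.64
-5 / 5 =-1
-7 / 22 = -0.32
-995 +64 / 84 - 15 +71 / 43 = -909851 / 903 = -1007.59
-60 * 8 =-480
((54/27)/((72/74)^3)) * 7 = 354571/23328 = 15.20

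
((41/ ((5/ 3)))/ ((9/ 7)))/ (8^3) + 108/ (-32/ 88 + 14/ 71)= -64775533/ 99840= -648.79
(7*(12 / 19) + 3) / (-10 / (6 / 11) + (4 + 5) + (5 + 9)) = 423 / 266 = 1.59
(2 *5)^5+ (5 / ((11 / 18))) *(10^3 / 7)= 7790000 / 77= 101168.83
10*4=40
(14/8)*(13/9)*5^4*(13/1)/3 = 739375/108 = 6846.06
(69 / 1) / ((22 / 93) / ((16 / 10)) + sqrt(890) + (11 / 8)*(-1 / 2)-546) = -83498106672 / 659406600841-152775936*sqrt(890) / 659406600841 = -0.13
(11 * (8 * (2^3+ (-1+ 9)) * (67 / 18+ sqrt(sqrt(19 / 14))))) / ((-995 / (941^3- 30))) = -39302150692288 / 8955- 586599264064 * 14^(3 / 4) * 19^(1 / 4) / 6965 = -5661487686.22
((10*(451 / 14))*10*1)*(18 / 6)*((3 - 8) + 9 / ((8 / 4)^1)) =-33825 / 7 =-4832.14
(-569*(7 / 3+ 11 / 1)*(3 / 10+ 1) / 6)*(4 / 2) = -29588 / 9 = -3287.56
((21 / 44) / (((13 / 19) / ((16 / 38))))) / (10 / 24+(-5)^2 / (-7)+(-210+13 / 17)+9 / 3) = -59976 / 42758287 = -0.00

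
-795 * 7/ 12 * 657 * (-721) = 878707935/ 4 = 219676983.75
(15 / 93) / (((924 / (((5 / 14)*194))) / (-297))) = -21825 / 6076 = -3.59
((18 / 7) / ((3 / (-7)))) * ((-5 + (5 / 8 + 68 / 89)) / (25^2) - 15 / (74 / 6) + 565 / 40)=-318671997 / 4116250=-77.42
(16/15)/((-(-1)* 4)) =4/15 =0.27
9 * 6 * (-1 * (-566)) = 30564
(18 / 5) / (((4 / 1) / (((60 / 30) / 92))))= 9 / 460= 0.02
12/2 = 6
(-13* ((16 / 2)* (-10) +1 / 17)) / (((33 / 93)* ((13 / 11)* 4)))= 42129 / 68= 619.54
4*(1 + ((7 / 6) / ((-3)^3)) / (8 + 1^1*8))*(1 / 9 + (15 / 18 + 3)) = 183535 / 11664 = 15.74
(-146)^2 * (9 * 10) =1918440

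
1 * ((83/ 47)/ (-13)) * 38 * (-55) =173470/ 611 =283.91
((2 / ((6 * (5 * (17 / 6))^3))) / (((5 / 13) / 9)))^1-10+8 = -6132826 / 3070625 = -2.00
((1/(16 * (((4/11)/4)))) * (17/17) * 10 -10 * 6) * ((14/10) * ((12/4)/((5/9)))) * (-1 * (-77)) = -247401/8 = -30925.12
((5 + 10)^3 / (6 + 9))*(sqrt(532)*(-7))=-3150*sqrt(133)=-36327.57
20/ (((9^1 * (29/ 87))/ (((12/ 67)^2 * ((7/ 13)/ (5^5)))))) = 1344/ 36473125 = 0.00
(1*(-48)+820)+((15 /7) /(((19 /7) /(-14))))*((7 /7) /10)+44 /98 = 718121 /931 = 771.34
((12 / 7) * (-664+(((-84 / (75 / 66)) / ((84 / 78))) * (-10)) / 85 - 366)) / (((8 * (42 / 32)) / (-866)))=3008955104 / 20825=144487.64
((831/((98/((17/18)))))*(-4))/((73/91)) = -61217/1533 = -39.93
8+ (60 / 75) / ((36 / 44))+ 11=899 / 45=19.98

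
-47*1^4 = -47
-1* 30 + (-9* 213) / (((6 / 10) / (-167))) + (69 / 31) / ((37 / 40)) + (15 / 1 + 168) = 612177306 / 1147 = 533720.41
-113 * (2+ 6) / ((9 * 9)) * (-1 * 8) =7232 / 81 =89.28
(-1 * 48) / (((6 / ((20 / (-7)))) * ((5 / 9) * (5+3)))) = 5.14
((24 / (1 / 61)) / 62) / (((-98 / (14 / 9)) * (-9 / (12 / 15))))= 976 / 29295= 0.03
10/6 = 5/3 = 1.67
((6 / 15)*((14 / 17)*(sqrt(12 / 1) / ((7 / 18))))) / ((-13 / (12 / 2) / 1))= -864*sqrt(3) / 1105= -1.35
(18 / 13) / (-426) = -3 / 923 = -0.00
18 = 18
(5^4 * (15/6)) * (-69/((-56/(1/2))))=215625/224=962.61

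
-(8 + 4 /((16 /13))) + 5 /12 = -65 /6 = -10.83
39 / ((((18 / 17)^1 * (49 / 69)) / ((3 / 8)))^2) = 5962359 / 614656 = 9.70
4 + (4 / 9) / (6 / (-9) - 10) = 95 / 24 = 3.96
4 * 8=32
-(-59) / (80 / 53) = 39.09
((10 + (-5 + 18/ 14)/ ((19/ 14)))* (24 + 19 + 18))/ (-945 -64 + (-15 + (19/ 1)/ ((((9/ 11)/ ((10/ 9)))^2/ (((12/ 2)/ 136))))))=-312972822/ 722262599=-0.43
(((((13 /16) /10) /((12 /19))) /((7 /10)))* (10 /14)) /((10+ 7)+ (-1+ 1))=1235 /159936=0.01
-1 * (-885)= 885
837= 837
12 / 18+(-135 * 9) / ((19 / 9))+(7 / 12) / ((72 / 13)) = -9435167 / 16416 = -574.75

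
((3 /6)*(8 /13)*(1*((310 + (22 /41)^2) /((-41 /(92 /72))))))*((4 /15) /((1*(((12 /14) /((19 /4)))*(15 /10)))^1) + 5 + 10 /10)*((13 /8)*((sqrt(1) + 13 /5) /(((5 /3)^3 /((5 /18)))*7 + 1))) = -137961613 /133513425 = -1.03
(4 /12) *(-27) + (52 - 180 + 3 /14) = -1915 /14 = -136.79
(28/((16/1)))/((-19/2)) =-7/38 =-0.18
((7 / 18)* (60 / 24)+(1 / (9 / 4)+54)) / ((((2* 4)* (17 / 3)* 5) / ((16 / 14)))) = 19 / 68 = 0.28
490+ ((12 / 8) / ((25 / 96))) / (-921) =3760702 / 7675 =489.99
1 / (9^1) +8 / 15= 29 / 45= 0.64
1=1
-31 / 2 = -15.50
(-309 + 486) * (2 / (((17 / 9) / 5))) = 15930 / 17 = 937.06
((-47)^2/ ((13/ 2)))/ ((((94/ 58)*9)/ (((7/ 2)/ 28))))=1363/ 468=2.91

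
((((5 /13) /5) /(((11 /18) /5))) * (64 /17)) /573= 1920 /464321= 0.00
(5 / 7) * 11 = 55 / 7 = 7.86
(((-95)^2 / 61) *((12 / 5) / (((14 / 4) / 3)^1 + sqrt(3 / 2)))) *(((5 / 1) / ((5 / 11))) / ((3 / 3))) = -2001384 / 61 + 857736 *sqrt(6) / 61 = 1633.30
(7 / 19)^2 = 0.14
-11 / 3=-3.67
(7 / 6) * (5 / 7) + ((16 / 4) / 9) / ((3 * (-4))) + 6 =367 / 54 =6.80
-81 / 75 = -27 / 25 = -1.08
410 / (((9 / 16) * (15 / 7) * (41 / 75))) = 5600 / 9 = 622.22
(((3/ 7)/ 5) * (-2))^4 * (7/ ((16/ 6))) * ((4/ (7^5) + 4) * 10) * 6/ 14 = 196048512/ 5044200875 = 0.04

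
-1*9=-9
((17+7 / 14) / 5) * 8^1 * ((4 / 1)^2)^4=1835008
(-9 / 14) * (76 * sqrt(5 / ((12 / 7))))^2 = -10830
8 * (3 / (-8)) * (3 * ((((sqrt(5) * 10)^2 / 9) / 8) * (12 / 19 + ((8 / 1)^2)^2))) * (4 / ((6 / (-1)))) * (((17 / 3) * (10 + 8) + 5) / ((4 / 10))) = 45660372.81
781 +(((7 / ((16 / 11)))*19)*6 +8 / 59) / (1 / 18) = 2515451 / 236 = 10658.69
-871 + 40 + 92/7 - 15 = -5830/7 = -832.86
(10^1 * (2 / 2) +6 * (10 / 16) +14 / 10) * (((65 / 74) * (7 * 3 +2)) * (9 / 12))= 271791 / 1184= 229.55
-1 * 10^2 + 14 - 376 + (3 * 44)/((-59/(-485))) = 36762/59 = 623.08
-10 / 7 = -1.43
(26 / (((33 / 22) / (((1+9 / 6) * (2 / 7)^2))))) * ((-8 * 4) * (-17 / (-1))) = -282880 / 147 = -1924.35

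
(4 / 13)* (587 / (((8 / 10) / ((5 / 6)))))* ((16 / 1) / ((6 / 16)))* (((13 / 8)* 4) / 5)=93920 / 9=10435.56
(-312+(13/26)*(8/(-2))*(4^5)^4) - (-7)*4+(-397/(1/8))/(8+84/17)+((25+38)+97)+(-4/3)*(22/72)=-3265549535043911/1485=-2199023255921.83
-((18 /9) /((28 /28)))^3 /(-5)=8 /5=1.60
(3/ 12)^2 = 1/ 16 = 0.06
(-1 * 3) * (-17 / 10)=51 / 10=5.10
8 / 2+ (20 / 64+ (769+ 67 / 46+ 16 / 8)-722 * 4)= -776933 / 368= -2111.23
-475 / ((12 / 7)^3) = -162925 / 1728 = -94.29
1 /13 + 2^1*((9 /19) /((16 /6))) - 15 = -14393 /988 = -14.57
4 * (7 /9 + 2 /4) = 46 /9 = 5.11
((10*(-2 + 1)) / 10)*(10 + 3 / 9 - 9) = -4 / 3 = -1.33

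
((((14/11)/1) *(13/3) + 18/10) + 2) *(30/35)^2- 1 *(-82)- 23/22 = 473233/5390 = 87.80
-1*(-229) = 229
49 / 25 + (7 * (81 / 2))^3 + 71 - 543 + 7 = 4557013967 / 200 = 22785069.84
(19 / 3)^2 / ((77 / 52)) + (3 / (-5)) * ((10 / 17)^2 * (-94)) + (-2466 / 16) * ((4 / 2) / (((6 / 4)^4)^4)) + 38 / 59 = 293753622379282 / 6279689140263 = 46.78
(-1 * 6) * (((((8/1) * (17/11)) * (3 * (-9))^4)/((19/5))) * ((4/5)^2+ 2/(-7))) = -26886663072/7315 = -3675552.03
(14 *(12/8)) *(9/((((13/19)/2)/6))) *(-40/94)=-861840/611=-1410.54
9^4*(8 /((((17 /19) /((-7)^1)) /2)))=-13961808 /17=-821282.82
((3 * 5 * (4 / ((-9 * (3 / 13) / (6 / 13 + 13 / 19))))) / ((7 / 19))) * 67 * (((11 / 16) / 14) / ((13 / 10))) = -5214275 / 22932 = -227.38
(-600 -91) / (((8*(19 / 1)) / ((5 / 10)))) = -691 / 304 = -2.27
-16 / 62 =-0.26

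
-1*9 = -9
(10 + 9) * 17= 323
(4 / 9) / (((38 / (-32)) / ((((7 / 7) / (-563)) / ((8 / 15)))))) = 40 / 32091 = 0.00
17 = 17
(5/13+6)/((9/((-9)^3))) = -6723/13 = -517.15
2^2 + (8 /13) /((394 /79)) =10560 /2561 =4.12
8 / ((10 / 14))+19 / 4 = 319 / 20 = 15.95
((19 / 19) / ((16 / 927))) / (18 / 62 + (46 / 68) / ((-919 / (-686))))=448958151 / 6162656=72.85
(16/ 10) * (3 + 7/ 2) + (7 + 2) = 97/ 5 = 19.40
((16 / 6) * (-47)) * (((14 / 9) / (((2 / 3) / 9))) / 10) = -1316 / 5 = -263.20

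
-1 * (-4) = 4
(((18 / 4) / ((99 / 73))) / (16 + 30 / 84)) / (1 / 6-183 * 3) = -3066 / 8295067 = -0.00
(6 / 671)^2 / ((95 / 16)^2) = 9216 / 4063425025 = 0.00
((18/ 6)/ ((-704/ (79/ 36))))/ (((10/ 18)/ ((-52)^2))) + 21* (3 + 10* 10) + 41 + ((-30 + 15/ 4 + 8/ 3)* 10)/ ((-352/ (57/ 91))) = 691540413/ 320320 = 2158.90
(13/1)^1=13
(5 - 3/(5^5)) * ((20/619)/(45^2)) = 62488/783421875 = 0.00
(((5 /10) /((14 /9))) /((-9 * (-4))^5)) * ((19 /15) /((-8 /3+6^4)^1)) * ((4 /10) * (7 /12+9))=437 /21896817868800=0.00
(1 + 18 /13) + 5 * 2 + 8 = 265 /13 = 20.38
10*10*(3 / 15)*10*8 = 1600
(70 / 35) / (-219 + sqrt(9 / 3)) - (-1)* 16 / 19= 126501 / 151867 - sqrt(3) / 23979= 0.83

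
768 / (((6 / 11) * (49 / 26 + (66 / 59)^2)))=127432448 / 283825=448.98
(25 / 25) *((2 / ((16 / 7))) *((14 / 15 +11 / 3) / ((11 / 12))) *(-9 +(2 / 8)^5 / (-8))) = -35611107 / 901120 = -39.52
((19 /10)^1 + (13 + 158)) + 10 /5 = 1749 /10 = 174.90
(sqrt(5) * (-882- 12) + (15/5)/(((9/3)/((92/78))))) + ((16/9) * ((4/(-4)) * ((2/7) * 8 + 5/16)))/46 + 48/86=294695/179998- 894 * sqrt(5)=-1997.41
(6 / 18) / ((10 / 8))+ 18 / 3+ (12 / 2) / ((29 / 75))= 9476 / 435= 21.78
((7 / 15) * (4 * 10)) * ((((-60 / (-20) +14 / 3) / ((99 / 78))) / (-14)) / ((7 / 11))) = -2392 / 189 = -12.66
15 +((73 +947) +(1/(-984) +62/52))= 1036.19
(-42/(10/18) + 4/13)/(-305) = 4894/19825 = 0.25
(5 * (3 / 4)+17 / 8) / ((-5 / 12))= -141 / 10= -14.10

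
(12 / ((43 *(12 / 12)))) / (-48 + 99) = 4 / 731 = 0.01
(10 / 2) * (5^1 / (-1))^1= -25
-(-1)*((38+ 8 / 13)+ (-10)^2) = 1802 / 13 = 138.62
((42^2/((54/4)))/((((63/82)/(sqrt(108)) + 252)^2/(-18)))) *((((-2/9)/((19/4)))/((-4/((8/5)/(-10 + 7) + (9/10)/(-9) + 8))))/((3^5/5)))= -1105023293074688/16829315404362188019 + 124776783872 *sqrt(3)/5609771801454062673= -0.00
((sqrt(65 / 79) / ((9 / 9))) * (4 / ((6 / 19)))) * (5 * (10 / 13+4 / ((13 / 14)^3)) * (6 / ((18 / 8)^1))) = 6417440 * sqrt(5135) / 520689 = 883.19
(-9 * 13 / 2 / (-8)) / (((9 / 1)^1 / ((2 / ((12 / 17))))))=221 / 96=2.30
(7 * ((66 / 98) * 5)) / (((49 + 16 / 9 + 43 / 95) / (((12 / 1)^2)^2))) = 132969600 / 13937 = 9540.76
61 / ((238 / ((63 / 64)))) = 549 / 2176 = 0.25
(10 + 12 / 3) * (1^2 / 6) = 7 / 3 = 2.33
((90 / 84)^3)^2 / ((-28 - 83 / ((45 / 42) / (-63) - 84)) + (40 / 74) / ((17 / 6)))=-10410313640625 / 184571531027072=-0.06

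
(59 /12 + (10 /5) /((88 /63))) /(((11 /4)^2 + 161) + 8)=3352 /93225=0.04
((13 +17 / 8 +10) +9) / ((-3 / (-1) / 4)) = 91 / 2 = 45.50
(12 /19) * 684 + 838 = 1270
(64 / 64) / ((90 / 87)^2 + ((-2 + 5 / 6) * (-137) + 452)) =0.00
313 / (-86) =-313 / 86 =-3.64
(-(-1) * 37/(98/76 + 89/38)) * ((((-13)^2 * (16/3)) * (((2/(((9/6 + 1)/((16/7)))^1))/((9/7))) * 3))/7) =121658368/21735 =5597.35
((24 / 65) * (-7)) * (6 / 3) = -336 / 65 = -5.17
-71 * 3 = -213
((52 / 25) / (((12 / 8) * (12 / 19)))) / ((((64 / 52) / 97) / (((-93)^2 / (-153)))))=-299319787 / 30600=-9781.69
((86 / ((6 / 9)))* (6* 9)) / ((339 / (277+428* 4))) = 4618458 / 113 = 40871.31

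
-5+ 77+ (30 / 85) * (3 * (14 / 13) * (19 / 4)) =17109 / 221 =77.42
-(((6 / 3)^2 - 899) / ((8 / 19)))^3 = 9604172412.35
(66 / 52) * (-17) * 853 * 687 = -328752171 / 26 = -12644314.27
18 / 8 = 9 / 4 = 2.25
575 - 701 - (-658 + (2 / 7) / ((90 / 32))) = 167548 / 315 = 531.90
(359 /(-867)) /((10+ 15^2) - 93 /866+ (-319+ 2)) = 0.01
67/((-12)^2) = 0.47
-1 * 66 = -66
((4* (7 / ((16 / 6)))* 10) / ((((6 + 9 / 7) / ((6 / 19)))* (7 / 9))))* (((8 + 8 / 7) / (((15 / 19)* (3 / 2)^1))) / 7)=768 / 119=6.45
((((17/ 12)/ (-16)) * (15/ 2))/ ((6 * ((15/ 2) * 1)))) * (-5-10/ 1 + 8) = 0.10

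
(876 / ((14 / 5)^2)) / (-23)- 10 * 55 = -625325 / 1127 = -554.86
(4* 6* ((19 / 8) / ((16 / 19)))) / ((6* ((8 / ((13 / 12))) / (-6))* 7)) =-4693 / 3584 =-1.31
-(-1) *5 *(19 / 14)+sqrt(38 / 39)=sqrt(1482) / 39+95 / 14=7.77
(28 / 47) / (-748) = -7 / 8789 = -0.00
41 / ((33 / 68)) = 2788 / 33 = 84.48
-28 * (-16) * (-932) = -417536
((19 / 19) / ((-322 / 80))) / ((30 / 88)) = -352 / 483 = -0.73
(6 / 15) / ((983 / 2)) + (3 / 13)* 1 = 14797 / 63895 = 0.23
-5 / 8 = -0.62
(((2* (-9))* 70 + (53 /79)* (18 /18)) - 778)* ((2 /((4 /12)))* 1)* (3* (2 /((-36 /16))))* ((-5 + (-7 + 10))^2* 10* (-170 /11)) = -17511251200 /869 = -20151037.05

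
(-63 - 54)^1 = -117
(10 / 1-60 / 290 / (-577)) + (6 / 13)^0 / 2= 351405 / 33466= 10.50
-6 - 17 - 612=-635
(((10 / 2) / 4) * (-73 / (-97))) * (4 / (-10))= -73 / 194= -0.38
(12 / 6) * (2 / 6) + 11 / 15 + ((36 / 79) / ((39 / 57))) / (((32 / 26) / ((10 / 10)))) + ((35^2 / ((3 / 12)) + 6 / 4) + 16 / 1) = 7772717 / 1580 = 4919.44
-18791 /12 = -1565.92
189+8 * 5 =229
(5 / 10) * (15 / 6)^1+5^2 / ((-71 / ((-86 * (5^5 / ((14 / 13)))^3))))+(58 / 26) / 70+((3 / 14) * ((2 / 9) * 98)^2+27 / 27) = 63246385583223074347 / 85479030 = 739905279496.31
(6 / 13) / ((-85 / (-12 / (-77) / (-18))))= 4 / 85085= 0.00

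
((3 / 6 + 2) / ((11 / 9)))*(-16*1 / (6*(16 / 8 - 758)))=5 / 693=0.01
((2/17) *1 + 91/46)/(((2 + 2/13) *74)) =21307/1620304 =0.01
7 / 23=0.30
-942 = -942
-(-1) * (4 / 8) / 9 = 1 / 18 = 0.06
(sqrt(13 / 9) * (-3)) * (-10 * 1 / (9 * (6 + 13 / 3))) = 10 * sqrt(13) / 93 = 0.39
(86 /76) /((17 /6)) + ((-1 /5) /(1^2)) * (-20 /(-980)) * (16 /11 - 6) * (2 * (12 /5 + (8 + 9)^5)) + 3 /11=9172408736 /174097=52685.62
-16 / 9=-1.78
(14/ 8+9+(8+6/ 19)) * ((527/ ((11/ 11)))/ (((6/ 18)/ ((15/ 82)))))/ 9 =3818115/ 6232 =612.66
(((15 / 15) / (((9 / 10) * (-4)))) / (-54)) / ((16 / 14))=35 / 7776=0.00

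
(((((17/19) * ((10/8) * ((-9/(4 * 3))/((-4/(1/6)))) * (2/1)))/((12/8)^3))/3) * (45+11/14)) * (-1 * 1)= -54485/172368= -0.32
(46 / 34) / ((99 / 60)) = 460 / 561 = 0.82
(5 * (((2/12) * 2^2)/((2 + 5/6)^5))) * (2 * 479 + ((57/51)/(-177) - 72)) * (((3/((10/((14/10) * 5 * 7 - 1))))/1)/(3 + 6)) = 36854161920/1424116571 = 25.88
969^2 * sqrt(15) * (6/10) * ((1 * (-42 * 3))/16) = -177463629 * sqrt(15)/40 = -17182841.99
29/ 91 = 0.32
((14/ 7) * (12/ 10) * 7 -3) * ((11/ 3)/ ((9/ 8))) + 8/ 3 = 2144/ 45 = 47.64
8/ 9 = 0.89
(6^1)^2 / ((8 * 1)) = 9 / 2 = 4.50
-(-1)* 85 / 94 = 0.90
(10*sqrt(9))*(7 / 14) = 15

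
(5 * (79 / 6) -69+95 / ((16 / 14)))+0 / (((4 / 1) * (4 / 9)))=1919 / 24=79.96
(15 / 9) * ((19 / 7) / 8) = 95 / 168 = 0.57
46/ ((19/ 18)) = 828/ 19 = 43.58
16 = 16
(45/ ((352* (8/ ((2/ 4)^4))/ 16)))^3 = 91125/ 22330474496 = 0.00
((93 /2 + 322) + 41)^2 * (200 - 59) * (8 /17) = 189154602 /17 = 11126741.29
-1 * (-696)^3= 337153536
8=8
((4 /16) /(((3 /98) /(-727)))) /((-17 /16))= 284984 /51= 5587.92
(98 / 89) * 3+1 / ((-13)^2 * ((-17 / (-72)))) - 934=-237969928 / 255697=-930.67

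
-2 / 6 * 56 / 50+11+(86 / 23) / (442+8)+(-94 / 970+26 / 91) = 10.82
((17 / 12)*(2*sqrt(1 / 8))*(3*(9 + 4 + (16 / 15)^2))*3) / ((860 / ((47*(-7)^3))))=-871775317*sqrt(2) / 516000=-2389.30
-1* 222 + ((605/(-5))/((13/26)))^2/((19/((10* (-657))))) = -384769698/19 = -20251036.74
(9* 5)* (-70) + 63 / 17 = -53487 / 17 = -3146.29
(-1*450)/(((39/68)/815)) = -8313000/13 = -639461.54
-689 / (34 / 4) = -1378 / 17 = -81.06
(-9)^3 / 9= -81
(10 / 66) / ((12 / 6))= 5 / 66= 0.08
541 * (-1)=-541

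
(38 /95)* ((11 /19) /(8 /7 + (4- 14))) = -77 /2945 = -0.03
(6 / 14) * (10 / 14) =15 / 49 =0.31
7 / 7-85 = -84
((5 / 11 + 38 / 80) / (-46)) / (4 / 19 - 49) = 0.00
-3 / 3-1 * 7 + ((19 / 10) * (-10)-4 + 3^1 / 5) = -152 / 5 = -30.40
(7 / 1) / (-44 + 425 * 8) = 7 / 3356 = 0.00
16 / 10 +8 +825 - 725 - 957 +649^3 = 1366793008 / 5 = 273358601.60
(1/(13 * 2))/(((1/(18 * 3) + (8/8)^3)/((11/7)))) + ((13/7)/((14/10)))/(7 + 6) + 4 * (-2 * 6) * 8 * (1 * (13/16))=-311.84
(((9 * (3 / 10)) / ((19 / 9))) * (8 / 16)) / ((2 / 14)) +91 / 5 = 8617 / 380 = 22.68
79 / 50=1.58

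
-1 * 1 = -1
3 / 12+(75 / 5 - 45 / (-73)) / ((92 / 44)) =51839 / 6716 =7.72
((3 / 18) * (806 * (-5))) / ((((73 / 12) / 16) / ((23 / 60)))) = -148304 / 219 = -677.19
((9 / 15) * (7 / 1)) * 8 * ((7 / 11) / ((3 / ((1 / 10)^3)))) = 49 / 6875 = 0.01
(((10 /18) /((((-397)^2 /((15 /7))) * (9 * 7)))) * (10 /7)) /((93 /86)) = 21500 /135744376257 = 0.00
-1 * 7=-7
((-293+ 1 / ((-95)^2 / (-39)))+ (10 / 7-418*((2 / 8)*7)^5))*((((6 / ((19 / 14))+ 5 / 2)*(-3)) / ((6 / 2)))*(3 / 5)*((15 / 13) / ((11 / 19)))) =547590484881567 / 9250841600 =59193.59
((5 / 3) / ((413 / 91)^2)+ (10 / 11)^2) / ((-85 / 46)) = -10548214 / 21481251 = -0.49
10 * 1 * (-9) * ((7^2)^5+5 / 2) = -25422772635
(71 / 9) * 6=142 / 3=47.33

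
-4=-4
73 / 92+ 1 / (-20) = 171 / 230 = 0.74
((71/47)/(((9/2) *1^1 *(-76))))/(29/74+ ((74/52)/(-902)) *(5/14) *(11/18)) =-78410696/6950650319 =-0.01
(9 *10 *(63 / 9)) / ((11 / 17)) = 10710 / 11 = 973.64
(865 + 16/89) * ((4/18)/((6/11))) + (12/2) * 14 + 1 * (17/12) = 1403023/3204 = 437.90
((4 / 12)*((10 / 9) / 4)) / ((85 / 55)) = 55 / 918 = 0.06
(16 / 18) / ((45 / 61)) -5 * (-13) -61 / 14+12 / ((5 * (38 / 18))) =1357067 / 21546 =62.98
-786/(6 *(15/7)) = -917/15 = -61.13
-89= -89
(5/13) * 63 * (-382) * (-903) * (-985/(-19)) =107028120150/247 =433312227.33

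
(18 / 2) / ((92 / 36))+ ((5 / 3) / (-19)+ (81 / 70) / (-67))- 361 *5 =-11077196761 / 6148590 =-1801.58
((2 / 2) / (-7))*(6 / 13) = -6 / 91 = -0.07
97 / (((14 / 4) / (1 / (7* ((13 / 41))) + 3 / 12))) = 24735 / 1274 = 19.42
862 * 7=6034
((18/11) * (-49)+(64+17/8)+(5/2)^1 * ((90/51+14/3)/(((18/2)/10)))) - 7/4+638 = 25853227/40392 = 640.06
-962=-962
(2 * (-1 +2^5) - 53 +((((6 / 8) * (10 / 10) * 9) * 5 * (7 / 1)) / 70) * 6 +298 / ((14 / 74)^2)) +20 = 1641501 / 196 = 8375.01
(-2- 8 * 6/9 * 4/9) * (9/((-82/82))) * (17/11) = 2006/33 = 60.79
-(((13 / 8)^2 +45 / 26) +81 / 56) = -33883 / 5824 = -5.82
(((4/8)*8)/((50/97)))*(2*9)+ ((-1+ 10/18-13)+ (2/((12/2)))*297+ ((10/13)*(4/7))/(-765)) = 78398666/348075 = 225.23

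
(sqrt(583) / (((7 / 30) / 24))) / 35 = 144 * sqrt(583) / 49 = 70.96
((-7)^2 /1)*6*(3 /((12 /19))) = 2793 /2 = 1396.50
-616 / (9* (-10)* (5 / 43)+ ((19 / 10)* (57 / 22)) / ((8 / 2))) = 23309440 / 349431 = 66.71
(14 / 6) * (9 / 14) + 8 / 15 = 61 / 30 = 2.03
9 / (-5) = -9 / 5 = -1.80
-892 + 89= -803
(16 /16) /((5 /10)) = 2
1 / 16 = 0.06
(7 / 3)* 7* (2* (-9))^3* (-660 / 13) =62868960 / 13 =4836073.85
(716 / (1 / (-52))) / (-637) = 2864 / 49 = 58.45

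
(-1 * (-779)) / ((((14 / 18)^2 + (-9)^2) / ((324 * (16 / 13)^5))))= 10718583717888 / 1227123365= 8734.72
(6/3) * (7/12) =7/6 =1.17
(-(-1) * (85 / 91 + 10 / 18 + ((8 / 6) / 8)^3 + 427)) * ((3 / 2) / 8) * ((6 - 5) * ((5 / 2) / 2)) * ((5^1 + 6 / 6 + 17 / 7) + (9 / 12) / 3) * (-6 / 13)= -3411105615 / 8479744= -402.27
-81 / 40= -2.02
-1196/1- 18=-1214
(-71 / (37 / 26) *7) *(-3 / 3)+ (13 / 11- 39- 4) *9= -11038 / 407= -27.12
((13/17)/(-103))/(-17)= 0.00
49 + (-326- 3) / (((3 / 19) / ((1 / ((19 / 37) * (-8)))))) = 13349 / 24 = 556.21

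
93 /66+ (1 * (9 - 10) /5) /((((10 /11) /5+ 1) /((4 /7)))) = 13137 /10010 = 1.31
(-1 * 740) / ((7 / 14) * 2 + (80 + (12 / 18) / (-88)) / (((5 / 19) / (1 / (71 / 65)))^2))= -492404880 / 644859443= -0.76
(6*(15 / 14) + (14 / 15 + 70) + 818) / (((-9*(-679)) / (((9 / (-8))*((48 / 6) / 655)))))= -0.00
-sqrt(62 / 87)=-sqrt(5394) / 87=-0.84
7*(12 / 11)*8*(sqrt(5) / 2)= 336*sqrt(5) / 11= 68.30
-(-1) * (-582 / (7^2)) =-582 / 49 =-11.88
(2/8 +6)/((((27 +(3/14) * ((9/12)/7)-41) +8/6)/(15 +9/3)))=-132300/14869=-8.90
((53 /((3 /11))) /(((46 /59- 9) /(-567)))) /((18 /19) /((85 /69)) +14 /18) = 8665.66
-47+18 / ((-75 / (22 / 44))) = -1178 / 25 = -47.12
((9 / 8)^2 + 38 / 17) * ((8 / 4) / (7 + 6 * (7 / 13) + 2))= 49517 / 86496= 0.57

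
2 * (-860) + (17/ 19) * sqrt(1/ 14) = -1720 + 17 * sqrt(14)/ 266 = -1719.76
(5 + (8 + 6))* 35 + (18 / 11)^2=667.68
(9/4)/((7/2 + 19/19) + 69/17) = 51/194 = 0.26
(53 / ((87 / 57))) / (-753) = -1007 / 21837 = -0.05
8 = 8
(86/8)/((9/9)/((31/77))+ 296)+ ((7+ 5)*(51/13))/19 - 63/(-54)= 3.68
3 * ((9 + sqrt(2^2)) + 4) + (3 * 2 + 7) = 58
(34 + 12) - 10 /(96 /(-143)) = 2923 /48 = 60.90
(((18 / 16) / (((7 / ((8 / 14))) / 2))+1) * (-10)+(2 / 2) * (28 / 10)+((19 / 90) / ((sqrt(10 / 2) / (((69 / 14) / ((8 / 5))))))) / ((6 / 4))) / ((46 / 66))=-73062 / 5635+209 * sqrt(5) / 1680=-12.69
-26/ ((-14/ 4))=52/ 7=7.43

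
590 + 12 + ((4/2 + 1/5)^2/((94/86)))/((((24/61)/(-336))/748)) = -3322927426/1175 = -2828023.34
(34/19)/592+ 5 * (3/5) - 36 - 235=-1507215/5624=-268.00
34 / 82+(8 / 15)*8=2879 / 615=4.68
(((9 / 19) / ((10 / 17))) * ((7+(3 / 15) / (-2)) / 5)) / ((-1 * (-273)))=3519 / 864500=0.00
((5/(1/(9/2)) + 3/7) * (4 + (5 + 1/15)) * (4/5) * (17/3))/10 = 247384/2625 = 94.24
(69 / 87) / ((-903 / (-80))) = 1840 / 26187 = 0.07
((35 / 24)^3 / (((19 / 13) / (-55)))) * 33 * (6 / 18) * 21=-2360483125 / 87552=-26960.93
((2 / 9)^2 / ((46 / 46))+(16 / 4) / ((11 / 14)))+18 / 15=28246 / 4455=6.34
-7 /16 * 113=-49.44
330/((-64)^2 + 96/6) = 0.08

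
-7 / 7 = -1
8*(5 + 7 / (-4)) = 26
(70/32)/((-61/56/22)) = -2695/61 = -44.18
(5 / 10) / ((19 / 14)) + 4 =83 / 19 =4.37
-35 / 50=-7 / 10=-0.70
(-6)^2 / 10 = 18 / 5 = 3.60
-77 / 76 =-1.01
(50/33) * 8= 400/33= 12.12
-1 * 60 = -60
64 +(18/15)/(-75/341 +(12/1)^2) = 5230442/81715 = 64.01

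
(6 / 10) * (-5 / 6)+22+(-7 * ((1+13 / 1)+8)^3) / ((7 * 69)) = -18329 / 138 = -132.82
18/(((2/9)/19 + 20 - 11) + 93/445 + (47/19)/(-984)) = 449264880/230077799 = 1.95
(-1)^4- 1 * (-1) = 2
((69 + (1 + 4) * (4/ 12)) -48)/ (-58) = -34/ 87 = -0.39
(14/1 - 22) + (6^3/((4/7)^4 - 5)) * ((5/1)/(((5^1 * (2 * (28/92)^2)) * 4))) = -67.57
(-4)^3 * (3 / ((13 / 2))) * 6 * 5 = -11520 / 13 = -886.15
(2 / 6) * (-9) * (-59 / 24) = 59 / 8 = 7.38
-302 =-302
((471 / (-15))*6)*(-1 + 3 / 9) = 628 / 5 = 125.60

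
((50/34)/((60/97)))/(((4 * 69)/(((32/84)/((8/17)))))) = 485/69552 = 0.01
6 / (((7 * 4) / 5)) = 15 / 14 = 1.07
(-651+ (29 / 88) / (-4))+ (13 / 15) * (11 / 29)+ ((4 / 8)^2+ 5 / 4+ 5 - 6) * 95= -92370199 / 153120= -603.25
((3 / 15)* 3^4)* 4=324 / 5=64.80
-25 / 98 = -0.26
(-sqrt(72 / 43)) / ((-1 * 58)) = 3 * sqrt(86) / 1247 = 0.02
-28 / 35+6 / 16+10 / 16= 1 / 5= 0.20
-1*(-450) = 450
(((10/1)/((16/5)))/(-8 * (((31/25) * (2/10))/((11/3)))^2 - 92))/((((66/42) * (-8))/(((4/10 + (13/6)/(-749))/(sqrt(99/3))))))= 697109375 * sqrt(33)/21448760882688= 0.00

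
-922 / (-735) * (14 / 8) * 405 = 12447 / 14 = 889.07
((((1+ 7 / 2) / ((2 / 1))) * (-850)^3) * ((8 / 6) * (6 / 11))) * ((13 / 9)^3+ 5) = -7175436500000 / 891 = -8053239618.41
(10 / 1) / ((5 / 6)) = 12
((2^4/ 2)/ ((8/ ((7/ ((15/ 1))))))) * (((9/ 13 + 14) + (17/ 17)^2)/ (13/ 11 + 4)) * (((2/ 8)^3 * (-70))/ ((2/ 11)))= -100793/ 11856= -8.50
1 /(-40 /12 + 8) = 3 /14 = 0.21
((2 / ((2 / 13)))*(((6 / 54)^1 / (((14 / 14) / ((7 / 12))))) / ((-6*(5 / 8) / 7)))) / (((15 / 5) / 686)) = -436982 / 1215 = -359.66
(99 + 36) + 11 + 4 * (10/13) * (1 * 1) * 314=14458/13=1112.15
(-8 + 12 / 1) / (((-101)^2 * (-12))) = -1 / 30603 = -0.00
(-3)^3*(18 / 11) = -486 / 11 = -44.18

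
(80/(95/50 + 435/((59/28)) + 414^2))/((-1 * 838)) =-23600/42422309059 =-0.00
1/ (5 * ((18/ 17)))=17/ 90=0.19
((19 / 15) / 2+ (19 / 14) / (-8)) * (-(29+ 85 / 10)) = -3895 / 224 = -17.39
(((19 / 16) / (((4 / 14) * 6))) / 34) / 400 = 133 / 2611200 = 0.00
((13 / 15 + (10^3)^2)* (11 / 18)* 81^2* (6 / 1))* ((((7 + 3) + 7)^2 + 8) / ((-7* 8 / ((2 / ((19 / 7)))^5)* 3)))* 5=-114366595977630612 / 2476099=-46188216213.34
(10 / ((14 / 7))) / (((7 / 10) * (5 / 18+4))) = 900 / 539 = 1.67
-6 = -6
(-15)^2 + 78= 303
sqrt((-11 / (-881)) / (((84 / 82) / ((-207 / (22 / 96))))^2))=67896* sqrt(9691) / 67837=98.53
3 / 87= 1 / 29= 0.03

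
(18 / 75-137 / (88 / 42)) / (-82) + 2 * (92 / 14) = 8800027 / 631400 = 13.94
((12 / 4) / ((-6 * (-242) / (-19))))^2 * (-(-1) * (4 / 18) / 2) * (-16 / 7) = -361 / 922383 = -0.00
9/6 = 3/2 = 1.50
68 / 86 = 34 / 43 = 0.79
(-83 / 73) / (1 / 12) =-996 / 73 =-13.64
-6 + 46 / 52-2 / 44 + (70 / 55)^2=-5570 / 1573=-3.54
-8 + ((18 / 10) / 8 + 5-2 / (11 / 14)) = -2341 / 440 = -5.32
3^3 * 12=324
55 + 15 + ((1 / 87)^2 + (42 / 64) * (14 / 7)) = 8636245 / 121104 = 71.31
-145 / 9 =-16.11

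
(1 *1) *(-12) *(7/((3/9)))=-252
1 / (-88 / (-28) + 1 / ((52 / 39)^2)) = 112 / 415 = 0.27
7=7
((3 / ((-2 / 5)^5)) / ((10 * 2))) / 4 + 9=2733 / 512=5.34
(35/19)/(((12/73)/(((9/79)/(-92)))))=-7665/552368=-0.01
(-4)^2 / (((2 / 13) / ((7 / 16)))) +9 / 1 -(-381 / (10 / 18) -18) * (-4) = -27607 / 10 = -2760.70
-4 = -4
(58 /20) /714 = 29 /7140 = 0.00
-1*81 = -81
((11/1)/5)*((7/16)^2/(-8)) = -539/10240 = -0.05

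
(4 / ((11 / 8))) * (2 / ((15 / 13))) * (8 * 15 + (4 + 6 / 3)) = 34944 / 55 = 635.35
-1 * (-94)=94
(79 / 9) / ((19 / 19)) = 8.78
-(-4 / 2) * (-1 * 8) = -16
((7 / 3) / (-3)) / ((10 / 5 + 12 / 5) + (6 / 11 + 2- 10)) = 55 / 216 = 0.25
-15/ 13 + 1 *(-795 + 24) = -10038/ 13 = -772.15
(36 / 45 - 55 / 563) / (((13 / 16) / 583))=18441456 / 36595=503.93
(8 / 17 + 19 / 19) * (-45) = -1125 / 17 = -66.18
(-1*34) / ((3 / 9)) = -102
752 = 752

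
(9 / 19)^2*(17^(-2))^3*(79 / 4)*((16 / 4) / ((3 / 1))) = 2133 / 8713662409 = 0.00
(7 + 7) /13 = 14 /13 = 1.08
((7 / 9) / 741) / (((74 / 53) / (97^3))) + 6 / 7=2373172817 / 3454542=686.97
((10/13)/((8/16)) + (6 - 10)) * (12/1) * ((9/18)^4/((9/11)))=-88/39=-2.26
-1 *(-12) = 12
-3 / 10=-0.30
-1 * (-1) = 1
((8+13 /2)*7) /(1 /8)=812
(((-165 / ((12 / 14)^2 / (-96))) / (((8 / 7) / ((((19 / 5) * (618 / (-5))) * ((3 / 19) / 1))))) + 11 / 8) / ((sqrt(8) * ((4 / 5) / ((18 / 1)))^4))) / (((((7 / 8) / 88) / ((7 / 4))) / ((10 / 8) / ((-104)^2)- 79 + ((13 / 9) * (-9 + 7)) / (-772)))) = 333003419947198770796125 * sqrt(2) / 267198464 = 1762502470096354.12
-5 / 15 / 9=-1 / 27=-0.04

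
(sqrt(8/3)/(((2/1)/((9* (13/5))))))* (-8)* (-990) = 61776* sqrt(6) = 151319.68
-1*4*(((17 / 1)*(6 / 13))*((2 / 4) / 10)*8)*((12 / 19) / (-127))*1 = 0.06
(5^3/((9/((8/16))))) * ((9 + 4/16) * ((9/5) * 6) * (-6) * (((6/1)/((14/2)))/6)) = -8325/14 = -594.64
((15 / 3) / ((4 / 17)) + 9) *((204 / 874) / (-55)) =-561 / 4370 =-0.13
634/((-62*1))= -317/31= -10.23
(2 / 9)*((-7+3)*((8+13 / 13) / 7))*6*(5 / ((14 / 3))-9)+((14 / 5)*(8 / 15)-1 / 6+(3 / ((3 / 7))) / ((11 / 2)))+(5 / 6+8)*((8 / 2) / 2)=6034111 / 80850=74.63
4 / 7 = 0.57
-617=-617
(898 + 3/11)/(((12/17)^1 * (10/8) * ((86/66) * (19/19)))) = 167977/215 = 781.29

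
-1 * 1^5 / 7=-1 / 7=-0.14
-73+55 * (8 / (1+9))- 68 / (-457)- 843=-398436 / 457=-871.85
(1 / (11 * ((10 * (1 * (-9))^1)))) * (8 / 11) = -4 / 5445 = -0.00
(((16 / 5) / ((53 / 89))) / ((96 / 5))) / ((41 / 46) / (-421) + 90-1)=861787 / 274041747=0.00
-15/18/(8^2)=-5/384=-0.01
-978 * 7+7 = -6839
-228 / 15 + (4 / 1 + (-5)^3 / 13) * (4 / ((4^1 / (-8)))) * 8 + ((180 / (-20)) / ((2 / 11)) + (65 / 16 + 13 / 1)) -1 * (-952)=1263.75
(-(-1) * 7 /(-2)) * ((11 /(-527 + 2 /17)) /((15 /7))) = 9163 /268710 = 0.03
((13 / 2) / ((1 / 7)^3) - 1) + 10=4477 / 2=2238.50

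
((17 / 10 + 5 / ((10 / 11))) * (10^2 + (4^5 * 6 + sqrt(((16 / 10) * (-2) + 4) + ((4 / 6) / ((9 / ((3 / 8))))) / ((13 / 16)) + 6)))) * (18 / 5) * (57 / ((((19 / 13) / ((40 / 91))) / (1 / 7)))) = 5184 * sqrt(259870) / 15925 + 13872384 / 35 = 396519.77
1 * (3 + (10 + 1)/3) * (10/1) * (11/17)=2200/51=43.14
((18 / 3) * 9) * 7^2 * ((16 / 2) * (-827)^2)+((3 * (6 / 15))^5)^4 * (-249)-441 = 1380672367566835289553351 / 95367431640625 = 14477399084.94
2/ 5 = 0.40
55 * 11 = 605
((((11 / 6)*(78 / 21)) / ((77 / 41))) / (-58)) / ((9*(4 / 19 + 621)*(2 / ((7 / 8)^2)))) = -10127 / 2365887744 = -0.00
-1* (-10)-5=5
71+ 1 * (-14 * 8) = -41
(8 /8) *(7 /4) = 7 /4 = 1.75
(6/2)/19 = 3/19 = 0.16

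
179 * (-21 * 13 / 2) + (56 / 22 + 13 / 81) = -43535675 / 1782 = -24430.79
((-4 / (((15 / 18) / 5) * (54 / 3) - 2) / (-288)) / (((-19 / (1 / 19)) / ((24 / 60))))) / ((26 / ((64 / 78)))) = -4 / 8236215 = -0.00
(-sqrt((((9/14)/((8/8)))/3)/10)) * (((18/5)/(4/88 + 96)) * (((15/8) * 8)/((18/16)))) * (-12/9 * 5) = 704 * sqrt(105)/14791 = 0.49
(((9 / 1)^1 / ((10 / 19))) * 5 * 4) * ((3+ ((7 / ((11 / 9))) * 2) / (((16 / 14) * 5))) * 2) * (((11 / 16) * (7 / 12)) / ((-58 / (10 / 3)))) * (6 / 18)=-48811 / 1856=-26.30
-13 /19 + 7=120 /19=6.32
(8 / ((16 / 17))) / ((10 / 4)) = 17 / 5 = 3.40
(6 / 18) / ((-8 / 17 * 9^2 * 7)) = -17 / 13608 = -0.00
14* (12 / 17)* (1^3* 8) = 1344 / 17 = 79.06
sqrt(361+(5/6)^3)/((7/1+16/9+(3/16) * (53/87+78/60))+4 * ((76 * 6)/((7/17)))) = 8120 * sqrt(468606)/1297564643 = 0.00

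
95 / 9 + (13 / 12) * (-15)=-205 / 36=-5.69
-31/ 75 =-0.41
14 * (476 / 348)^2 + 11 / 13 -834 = -79402537 / 98397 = -806.96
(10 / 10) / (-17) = -1 / 17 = -0.06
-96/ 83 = -1.16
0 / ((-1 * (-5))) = 0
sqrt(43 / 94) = sqrt(4042) / 94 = 0.68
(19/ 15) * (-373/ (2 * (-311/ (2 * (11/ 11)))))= 7087/ 4665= 1.52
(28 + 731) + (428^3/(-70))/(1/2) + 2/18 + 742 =-705151918/315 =-2238577.52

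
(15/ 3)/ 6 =5/ 6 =0.83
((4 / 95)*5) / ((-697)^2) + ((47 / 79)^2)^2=45041421791975 / 359523698110051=0.13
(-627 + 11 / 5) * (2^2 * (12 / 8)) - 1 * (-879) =-14349 / 5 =-2869.80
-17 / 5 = -3.40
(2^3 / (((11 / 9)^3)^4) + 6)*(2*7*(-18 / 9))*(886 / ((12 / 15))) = -654001103182915740 / 3138428376721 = -208384.91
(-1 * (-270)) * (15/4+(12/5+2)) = 4401/2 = 2200.50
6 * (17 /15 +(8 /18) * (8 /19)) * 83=187414 /285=657.59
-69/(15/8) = -184/5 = -36.80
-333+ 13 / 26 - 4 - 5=-683 / 2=-341.50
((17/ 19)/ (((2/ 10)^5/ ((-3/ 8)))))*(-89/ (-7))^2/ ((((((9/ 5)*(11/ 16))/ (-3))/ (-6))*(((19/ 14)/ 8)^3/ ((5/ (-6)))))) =603263360000000/ 1433531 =420823379.47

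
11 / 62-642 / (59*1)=-39155 / 3658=-10.70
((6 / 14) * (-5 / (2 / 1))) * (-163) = 2445 / 14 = 174.64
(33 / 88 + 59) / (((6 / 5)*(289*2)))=0.09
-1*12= -12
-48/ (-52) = 12/ 13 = 0.92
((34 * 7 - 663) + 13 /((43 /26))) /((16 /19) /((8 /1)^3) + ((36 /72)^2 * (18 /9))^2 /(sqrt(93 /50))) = -2255.37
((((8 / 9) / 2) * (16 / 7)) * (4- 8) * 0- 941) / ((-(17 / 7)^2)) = 46109 / 289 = 159.55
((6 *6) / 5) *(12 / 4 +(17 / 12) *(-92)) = -4584 / 5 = -916.80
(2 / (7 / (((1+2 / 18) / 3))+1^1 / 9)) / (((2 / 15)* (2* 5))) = 0.08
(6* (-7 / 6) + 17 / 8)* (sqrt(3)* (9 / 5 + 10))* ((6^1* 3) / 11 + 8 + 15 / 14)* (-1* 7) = 3794349* sqrt(3) / 880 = 7468.19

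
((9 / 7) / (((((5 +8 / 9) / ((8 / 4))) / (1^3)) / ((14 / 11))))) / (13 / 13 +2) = 108 / 583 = 0.19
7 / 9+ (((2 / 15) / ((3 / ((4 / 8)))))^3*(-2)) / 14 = 496124 / 637875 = 0.78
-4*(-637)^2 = -1623076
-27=-27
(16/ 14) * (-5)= -40/ 7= -5.71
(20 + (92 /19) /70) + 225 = 162971 /665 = 245.07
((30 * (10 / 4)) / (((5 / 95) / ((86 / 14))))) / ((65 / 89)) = 1090695 / 91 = 11985.66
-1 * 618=-618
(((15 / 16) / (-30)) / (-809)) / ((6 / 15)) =5 / 51776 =0.00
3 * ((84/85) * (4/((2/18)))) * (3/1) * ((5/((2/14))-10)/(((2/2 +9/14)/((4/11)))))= 7620480/4301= 1771.79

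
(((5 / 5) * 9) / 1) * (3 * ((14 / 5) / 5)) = 378 / 25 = 15.12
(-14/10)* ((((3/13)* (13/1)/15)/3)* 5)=-7/15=-0.47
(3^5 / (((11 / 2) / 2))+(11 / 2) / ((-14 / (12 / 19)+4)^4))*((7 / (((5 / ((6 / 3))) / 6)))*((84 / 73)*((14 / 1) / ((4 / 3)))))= 2033060823591840 / 113350003283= 17936.13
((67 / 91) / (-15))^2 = 4489 / 1863225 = 0.00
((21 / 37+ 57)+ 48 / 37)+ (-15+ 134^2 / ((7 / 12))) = 7983825 / 259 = 30825.58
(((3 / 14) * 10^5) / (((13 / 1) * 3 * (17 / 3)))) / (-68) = -37500 / 26299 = -1.43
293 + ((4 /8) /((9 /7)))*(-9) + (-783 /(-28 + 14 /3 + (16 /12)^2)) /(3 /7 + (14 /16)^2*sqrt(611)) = 541435104*sqrt(611) /6969127475 + 4034518653273 /13938254950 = 291.38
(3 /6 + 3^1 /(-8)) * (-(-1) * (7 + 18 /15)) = 41 /40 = 1.02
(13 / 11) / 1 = 13 / 11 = 1.18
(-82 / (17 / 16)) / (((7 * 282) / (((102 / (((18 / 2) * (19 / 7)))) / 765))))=-1312 / 6148305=-0.00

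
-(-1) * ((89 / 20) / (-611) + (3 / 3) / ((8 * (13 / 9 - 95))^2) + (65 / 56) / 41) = 836586150753 / 39782976047360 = 0.02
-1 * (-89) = 89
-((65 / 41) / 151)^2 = -4225 / 38328481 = -0.00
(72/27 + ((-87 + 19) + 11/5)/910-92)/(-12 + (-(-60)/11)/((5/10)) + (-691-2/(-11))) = 1917751/14841450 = 0.13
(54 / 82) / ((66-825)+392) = -27 / 15047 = -0.00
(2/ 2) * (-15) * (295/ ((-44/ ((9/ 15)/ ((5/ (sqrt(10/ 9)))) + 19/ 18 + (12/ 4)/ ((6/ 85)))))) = 177 * sqrt(10)/ 44 + 144550/ 33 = 4393.02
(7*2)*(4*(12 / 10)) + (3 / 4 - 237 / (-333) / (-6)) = 451757 / 6660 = 67.83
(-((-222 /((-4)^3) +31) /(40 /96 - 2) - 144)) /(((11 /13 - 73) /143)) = -46841223 /142576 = -328.54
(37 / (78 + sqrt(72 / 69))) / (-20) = -11063 / 466360 + 37 * sqrt(138) / 1399080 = -0.02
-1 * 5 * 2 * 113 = -1130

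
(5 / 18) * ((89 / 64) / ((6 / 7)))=3115 / 6912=0.45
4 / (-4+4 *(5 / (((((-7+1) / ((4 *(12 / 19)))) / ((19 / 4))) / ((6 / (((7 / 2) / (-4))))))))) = 7 / 473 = 0.01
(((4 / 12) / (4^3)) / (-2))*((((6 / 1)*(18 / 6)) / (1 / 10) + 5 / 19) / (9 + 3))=-0.04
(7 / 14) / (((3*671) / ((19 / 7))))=19 / 28182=0.00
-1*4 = -4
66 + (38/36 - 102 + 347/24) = -1475/72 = -20.49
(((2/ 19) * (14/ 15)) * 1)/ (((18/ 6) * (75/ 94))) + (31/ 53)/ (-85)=1973857/ 57776625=0.03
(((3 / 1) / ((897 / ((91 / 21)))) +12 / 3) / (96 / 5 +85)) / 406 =1385 / 14595294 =0.00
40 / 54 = 20 / 27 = 0.74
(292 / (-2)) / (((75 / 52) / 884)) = -6711328 / 75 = -89484.37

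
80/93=0.86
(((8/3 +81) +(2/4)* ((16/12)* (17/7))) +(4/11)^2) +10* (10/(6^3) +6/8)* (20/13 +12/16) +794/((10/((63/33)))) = 1517538851/5945940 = 255.22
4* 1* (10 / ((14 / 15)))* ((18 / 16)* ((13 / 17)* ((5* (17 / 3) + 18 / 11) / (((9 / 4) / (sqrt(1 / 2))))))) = 321425* sqrt(2) / 1309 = 347.26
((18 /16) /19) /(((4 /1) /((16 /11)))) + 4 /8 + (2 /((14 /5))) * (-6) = -3.76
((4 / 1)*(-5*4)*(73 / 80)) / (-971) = 0.08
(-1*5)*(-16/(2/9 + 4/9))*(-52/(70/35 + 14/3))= -936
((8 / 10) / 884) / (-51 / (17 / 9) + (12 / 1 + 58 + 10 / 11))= 11 / 533715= 0.00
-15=-15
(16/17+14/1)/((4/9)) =1143/34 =33.62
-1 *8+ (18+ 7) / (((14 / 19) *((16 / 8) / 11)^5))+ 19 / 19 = 76496089 / 448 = 170750.20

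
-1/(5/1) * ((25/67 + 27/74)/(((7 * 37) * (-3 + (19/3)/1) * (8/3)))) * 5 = -32931/102729760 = -0.00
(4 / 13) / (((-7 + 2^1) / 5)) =-0.31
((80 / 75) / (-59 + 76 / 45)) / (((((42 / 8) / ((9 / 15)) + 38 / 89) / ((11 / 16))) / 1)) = -356 / 255321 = -0.00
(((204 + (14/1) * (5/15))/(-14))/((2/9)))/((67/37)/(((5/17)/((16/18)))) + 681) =-1563435/16001678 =-0.10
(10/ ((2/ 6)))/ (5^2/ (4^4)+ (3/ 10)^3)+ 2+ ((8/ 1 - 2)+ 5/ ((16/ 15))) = 16169767/ 63824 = 253.35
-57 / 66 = -19 / 22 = -0.86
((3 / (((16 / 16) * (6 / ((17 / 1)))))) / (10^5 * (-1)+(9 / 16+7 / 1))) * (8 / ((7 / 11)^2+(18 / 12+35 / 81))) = -7108992 / 24430685623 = -0.00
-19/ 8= -2.38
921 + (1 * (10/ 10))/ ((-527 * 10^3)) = 485366999/ 527000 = 921.00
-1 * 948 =-948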